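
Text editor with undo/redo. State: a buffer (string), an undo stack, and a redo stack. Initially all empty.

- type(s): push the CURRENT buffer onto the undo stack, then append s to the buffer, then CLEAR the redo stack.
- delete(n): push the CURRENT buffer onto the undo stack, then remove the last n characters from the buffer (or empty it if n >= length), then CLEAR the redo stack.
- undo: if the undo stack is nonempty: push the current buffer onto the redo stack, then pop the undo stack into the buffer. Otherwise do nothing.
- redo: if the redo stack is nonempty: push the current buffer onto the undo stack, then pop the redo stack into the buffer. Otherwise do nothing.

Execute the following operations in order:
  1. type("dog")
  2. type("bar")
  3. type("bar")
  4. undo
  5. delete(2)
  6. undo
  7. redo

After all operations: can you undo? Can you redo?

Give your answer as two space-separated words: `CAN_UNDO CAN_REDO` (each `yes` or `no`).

After op 1 (type): buf='dog' undo_depth=1 redo_depth=0
After op 2 (type): buf='dogbar' undo_depth=2 redo_depth=0
After op 3 (type): buf='dogbarbar' undo_depth=3 redo_depth=0
After op 4 (undo): buf='dogbar' undo_depth=2 redo_depth=1
After op 5 (delete): buf='dogb' undo_depth=3 redo_depth=0
After op 6 (undo): buf='dogbar' undo_depth=2 redo_depth=1
After op 7 (redo): buf='dogb' undo_depth=3 redo_depth=0

Answer: yes no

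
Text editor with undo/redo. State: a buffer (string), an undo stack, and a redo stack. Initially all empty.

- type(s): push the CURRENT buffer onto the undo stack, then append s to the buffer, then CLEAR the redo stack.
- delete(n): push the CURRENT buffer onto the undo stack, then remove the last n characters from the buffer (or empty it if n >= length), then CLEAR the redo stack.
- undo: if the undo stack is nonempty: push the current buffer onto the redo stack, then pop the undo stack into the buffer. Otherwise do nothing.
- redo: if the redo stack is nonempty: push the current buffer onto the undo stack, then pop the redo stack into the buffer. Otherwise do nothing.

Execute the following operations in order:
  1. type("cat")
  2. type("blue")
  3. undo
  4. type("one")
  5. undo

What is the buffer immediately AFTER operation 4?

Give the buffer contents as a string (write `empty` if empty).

After op 1 (type): buf='cat' undo_depth=1 redo_depth=0
After op 2 (type): buf='catblue' undo_depth=2 redo_depth=0
After op 3 (undo): buf='cat' undo_depth=1 redo_depth=1
After op 4 (type): buf='catone' undo_depth=2 redo_depth=0

Answer: catone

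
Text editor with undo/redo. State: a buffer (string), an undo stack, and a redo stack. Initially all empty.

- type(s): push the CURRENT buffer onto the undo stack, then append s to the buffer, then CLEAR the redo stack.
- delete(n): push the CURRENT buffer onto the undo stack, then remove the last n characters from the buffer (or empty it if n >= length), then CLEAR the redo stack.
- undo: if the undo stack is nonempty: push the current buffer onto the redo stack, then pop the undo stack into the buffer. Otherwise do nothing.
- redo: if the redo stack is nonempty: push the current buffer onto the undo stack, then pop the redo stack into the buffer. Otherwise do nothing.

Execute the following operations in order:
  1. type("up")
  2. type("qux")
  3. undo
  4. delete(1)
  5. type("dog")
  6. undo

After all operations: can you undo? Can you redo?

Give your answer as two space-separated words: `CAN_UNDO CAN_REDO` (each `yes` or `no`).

Answer: yes yes

Derivation:
After op 1 (type): buf='up' undo_depth=1 redo_depth=0
After op 2 (type): buf='upqux' undo_depth=2 redo_depth=0
After op 3 (undo): buf='up' undo_depth=1 redo_depth=1
After op 4 (delete): buf='u' undo_depth=2 redo_depth=0
After op 5 (type): buf='udog' undo_depth=3 redo_depth=0
After op 6 (undo): buf='u' undo_depth=2 redo_depth=1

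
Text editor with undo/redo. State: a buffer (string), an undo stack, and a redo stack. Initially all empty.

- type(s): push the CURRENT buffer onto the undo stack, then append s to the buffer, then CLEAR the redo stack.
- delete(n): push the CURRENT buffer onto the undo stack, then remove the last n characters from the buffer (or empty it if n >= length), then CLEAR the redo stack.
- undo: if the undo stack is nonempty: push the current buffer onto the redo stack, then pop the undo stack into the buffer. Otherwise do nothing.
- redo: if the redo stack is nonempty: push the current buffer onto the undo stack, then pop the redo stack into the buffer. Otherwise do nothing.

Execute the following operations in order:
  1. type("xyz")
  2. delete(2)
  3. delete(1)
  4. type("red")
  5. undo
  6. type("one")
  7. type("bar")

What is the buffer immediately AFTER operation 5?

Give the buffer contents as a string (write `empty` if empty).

After op 1 (type): buf='xyz' undo_depth=1 redo_depth=0
After op 2 (delete): buf='x' undo_depth=2 redo_depth=0
After op 3 (delete): buf='(empty)' undo_depth=3 redo_depth=0
After op 4 (type): buf='red' undo_depth=4 redo_depth=0
After op 5 (undo): buf='(empty)' undo_depth=3 redo_depth=1

Answer: empty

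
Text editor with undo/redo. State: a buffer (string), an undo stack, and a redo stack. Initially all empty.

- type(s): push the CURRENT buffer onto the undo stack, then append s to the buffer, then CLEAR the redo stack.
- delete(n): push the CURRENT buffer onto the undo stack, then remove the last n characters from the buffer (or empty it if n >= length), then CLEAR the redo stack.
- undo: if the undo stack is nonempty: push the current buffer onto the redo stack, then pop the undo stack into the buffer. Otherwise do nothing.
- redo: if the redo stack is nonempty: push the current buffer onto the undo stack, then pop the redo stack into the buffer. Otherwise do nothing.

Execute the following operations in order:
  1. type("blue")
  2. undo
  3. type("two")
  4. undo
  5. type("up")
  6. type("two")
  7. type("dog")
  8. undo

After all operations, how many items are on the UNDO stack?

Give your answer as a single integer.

After op 1 (type): buf='blue' undo_depth=1 redo_depth=0
After op 2 (undo): buf='(empty)' undo_depth=0 redo_depth=1
After op 3 (type): buf='two' undo_depth=1 redo_depth=0
After op 4 (undo): buf='(empty)' undo_depth=0 redo_depth=1
After op 5 (type): buf='up' undo_depth=1 redo_depth=0
After op 6 (type): buf='uptwo' undo_depth=2 redo_depth=0
After op 7 (type): buf='uptwodog' undo_depth=3 redo_depth=0
After op 8 (undo): buf='uptwo' undo_depth=2 redo_depth=1

Answer: 2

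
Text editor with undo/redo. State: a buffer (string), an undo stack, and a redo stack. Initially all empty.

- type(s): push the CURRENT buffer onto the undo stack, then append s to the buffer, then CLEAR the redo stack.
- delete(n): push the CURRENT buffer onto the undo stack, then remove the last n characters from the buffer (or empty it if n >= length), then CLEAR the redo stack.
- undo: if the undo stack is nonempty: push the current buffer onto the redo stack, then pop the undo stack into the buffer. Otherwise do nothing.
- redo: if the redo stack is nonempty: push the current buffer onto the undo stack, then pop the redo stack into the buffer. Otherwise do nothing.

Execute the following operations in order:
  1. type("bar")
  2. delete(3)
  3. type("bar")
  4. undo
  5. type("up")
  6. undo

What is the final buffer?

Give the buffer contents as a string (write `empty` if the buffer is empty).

Answer: empty

Derivation:
After op 1 (type): buf='bar' undo_depth=1 redo_depth=0
After op 2 (delete): buf='(empty)' undo_depth=2 redo_depth=0
After op 3 (type): buf='bar' undo_depth=3 redo_depth=0
After op 4 (undo): buf='(empty)' undo_depth=2 redo_depth=1
After op 5 (type): buf='up' undo_depth=3 redo_depth=0
After op 6 (undo): buf='(empty)' undo_depth=2 redo_depth=1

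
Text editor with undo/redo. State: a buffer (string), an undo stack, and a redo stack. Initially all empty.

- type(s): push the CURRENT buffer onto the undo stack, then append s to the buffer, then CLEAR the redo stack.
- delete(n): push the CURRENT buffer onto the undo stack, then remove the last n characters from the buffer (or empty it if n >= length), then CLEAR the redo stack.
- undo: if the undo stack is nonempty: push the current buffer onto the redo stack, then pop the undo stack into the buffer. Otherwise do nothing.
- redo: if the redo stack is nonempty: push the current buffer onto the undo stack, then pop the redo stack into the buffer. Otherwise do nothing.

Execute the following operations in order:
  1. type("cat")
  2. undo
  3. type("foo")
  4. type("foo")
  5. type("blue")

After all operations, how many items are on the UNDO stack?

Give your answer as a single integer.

After op 1 (type): buf='cat' undo_depth=1 redo_depth=0
After op 2 (undo): buf='(empty)' undo_depth=0 redo_depth=1
After op 3 (type): buf='foo' undo_depth=1 redo_depth=0
After op 4 (type): buf='foofoo' undo_depth=2 redo_depth=0
After op 5 (type): buf='foofooblue' undo_depth=3 redo_depth=0

Answer: 3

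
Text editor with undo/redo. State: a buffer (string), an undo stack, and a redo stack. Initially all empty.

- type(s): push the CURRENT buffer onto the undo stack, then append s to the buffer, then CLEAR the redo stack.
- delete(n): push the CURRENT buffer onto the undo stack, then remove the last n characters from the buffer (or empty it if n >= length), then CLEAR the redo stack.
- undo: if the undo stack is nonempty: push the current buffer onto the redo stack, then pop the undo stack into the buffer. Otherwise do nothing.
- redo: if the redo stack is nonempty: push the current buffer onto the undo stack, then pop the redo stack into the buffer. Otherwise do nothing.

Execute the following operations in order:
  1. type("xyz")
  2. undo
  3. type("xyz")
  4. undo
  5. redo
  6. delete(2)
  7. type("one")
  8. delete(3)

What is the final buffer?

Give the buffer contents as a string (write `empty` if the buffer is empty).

After op 1 (type): buf='xyz' undo_depth=1 redo_depth=0
After op 2 (undo): buf='(empty)' undo_depth=0 redo_depth=1
After op 3 (type): buf='xyz' undo_depth=1 redo_depth=0
After op 4 (undo): buf='(empty)' undo_depth=0 redo_depth=1
After op 5 (redo): buf='xyz' undo_depth=1 redo_depth=0
After op 6 (delete): buf='x' undo_depth=2 redo_depth=0
After op 7 (type): buf='xone' undo_depth=3 redo_depth=0
After op 8 (delete): buf='x' undo_depth=4 redo_depth=0

Answer: x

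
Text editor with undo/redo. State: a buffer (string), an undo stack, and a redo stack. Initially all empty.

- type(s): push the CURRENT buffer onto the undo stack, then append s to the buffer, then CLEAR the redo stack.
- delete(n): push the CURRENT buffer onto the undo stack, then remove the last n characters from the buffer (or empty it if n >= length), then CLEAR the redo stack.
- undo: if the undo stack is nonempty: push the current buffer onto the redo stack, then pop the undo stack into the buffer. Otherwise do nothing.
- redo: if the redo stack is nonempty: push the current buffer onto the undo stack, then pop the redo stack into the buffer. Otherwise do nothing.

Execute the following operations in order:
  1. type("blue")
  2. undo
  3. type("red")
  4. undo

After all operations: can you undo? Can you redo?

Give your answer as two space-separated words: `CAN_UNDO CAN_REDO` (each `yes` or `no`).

After op 1 (type): buf='blue' undo_depth=1 redo_depth=0
After op 2 (undo): buf='(empty)' undo_depth=0 redo_depth=1
After op 3 (type): buf='red' undo_depth=1 redo_depth=0
After op 4 (undo): buf='(empty)' undo_depth=0 redo_depth=1

Answer: no yes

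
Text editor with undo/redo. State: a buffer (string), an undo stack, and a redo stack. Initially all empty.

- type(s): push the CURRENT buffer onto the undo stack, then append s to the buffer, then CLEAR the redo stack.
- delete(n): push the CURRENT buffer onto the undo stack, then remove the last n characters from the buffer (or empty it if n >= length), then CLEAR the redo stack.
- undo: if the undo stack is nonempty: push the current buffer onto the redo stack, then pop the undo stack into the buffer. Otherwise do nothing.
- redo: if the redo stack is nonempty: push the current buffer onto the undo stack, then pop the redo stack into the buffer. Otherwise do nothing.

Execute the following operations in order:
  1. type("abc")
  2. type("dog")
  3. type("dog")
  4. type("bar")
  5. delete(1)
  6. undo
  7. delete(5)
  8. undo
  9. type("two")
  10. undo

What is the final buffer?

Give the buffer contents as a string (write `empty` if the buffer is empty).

Answer: abcdogdogbar

Derivation:
After op 1 (type): buf='abc' undo_depth=1 redo_depth=0
After op 2 (type): buf='abcdog' undo_depth=2 redo_depth=0
After op 3 (type): buf='abcdogdog' undo_depth=3 redo_depth=0
After op 4 (type): buf='abcdogdogbar' undo_depth=4 redo_depth=0
After op 5 (delete): buf='abcdogdogba' undo_depth=5 redo_depth=0
After op 6 (undo): buf='abcdogdogbar' undo_depth=4 redo_depth=1
After op 7 (delete): buf='abcdogd' undo_depth=5 redo_depth=0
After op 8 (undo): buf='abcdogdogbar' undo_depth=4 redo_depth=1
After op 9 (type): buf='abcdogdogbartwo' undo_depth=5 redo_depth=0
After op 10 (undo): buf='abcdogdogbar' undo_depth=4 redo_depth=1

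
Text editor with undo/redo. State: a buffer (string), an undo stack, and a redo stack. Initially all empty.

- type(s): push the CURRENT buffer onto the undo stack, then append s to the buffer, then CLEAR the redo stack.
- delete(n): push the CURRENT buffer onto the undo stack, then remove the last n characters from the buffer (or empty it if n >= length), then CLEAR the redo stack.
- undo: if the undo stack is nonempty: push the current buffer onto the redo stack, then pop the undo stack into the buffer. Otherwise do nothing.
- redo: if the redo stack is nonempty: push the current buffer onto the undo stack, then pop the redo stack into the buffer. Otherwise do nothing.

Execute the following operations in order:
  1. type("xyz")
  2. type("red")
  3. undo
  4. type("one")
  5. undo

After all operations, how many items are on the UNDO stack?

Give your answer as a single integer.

After op 1 (type): buf='xyz' undo_depth=1 redo_depth=0
After op 2 (type): buf='xyzred' undo_depth=2 redo_depth=0
After op 3 (undo): buf='xyz' undo_depth=1 redo_depth=1
After op 4 (type): buf='xyzone' undo_depth=2 redo_depth=0
After op 5 (undo): buf='xyz' undo_depth=1 redo_depth=1

Answer: 1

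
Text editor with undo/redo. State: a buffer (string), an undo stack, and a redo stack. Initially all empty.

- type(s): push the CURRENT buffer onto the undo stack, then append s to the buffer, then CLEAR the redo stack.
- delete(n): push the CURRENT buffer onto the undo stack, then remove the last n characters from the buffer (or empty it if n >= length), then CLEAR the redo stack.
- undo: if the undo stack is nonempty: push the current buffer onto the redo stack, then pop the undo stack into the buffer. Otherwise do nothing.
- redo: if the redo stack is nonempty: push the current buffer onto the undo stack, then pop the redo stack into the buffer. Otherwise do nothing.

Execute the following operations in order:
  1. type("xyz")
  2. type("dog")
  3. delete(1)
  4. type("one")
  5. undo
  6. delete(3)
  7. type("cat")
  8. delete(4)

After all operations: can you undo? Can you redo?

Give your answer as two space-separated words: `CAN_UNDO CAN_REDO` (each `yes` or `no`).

Answer: yes no

Derivation:
After op 1 (type): buf='xyz' undo_depth=1 redo_depth=0
After op 2 (type): buf='xyzdog' undo_depth=2 redo_depth=0
After op 3 (delete): buf='xyzdo' undo_depth=3 redo_depth=0
After op 4 (type): buf='xyzdoone' undo_depth=4 redo_depth=0
After op 5 (undo): buf='xyzdo' undo_depth=3 redo_depth=1
After op 6 (delete): buf='xy' undo_depth=4 redo_depth=0
After op 7 (type): buf='xycat' undo_depth=5 redo_depth=0
After op 8 (delete): buf='x' undo_depth=6 redo_depth=0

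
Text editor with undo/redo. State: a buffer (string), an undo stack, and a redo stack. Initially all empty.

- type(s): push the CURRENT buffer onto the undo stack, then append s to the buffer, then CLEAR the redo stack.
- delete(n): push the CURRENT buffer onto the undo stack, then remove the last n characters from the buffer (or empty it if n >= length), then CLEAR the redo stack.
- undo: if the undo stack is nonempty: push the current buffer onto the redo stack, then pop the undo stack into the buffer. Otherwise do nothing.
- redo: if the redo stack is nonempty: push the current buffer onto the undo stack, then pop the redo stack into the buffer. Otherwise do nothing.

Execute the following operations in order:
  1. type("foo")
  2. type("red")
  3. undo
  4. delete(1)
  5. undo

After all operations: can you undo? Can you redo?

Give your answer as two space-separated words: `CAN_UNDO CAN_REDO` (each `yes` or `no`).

After op 1 (type): buf='foo' undo_depth=1 redo_depth=0
After op 2 (type): buf='foored' undo_depth=2 redo_depth=0
After op 3 (undo): buf='foo' undo_depth=1 redo_depth=1
After op 4 (delete): buf='fo' undo_depth=2 redo_depth=0
After op 5 (undo): buf='foo' undo_depth=1 redo_depth=1

Answer: yes yes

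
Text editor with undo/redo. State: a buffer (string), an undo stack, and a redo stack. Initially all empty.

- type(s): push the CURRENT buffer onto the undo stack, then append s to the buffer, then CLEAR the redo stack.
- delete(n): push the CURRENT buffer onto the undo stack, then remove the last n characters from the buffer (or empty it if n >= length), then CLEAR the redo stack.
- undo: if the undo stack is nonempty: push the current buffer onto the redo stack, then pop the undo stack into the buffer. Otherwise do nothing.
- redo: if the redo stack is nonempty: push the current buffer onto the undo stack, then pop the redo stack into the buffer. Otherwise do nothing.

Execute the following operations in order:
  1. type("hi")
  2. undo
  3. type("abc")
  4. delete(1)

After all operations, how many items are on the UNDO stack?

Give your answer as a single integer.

After op 1 (type): buf='hi' undo_depth=1 redo_depth=0
After op 2 (undo): buf='(empty)' undo_depth=0 redo_depth=1
After op 3 (type): buf='abc' undo_depth=1 redo_depth=0
After op 4 (delete): buf='ab' undo_depth=2 redo_depth=0

Answer: 2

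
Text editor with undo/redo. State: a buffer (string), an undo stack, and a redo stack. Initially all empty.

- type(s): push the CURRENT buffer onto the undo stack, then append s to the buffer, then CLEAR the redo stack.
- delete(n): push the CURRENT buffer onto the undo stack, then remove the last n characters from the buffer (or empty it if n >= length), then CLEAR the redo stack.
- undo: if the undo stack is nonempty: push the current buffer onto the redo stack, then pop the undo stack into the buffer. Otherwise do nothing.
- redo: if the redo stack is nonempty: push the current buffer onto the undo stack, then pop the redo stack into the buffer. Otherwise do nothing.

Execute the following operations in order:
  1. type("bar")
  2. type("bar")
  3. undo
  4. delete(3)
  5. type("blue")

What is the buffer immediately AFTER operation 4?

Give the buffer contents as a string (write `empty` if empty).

Answer: empty

Derivation:
After op 1 (type): buf='bar' undo_depth=1 redo_depth=0
After op 2 (type): buf='barbar' undo_depth=2 redo_depth=0
After op 3 (undo): buf='bar' undo_depth=1 redo_depth=1
After op 4 (delete): buf='(empty)' undo_depth=2 redo_depth=0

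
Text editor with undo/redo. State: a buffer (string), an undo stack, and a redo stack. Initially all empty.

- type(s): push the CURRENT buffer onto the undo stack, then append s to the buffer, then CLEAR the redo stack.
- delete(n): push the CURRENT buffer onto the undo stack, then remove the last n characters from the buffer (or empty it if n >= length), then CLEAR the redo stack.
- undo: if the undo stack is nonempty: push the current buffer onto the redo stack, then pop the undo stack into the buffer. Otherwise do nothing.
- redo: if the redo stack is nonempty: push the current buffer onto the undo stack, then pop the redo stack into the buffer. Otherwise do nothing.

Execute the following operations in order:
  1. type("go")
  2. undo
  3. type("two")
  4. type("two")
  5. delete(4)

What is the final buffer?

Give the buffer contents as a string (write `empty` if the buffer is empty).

After op 1 (type): buf='go' undo_depth=1 redo_depth=0
After op 2 (undo): buf='(empty)' undo_depth=0 redo_depth=1
After op 3 (type): buf='two' undo_depth=1 redo_depth=0
After op 4 (type): buf='twotwo' undo_depth=2 redo_depth=0
After op 5 (delete): buf='tw' undo_depth=3 redo_depth=0

Answer: tw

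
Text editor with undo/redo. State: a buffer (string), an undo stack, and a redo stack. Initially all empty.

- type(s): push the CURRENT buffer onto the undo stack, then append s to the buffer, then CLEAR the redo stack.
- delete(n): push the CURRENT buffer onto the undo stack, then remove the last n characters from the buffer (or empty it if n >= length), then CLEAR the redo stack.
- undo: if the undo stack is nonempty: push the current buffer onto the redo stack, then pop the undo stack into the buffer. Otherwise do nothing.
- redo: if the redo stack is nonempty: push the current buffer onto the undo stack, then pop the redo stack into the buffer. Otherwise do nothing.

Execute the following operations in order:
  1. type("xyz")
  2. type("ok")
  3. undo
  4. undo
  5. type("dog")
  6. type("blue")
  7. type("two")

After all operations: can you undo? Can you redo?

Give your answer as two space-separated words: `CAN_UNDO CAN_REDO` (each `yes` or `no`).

After op 1 (type): buf='xyz' undo_depth=1 redo_depth=0
After op 2 (type): buf='xyzok' undo_depth=2 redo_depth=0
After op 3 (undo): buf='xyz' undo_depth=1 redo_depth=1
After op 4 (undo): buf='(empty)' undo_depth=0 redo_depth=2
After op 5 (type): buf='dog' undo_depth=1 redo_depth=0
After op 6 (type): buf='dogblue' undo_depth=2 redo_depth=0
After op 7 (type): buf='dogbluetwo' undo_depth=3 redo_depth=0

Answer: yes no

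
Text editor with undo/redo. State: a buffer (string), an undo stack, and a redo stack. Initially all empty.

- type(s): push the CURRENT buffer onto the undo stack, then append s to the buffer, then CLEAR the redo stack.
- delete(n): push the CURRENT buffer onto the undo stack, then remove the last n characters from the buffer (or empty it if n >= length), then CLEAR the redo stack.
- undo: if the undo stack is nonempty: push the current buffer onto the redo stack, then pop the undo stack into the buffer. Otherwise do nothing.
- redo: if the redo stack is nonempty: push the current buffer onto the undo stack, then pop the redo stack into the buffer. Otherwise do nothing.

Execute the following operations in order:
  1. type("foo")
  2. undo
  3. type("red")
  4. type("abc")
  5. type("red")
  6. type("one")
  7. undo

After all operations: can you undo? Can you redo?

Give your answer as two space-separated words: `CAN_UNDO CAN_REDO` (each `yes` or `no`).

Answer: yes yes

Derivation:
After op 1 (type): buf='foo' undo_depth=1 redo_depth=0
After op 2 (undo): buf='(empty)' undo_depth=0 redo_depth=1
After op 3 (type): buf='red' undo_depth=1 redo_depth=0
After op 4 (type): buf='redabc' undo_depth=2 redo_depth=0
After op 5 (type): buf='redabcred' undo_depth=3 redo_depth=0
After op 6 (type): buf='redabcredone' undo_depth=4 redo_depth=0
After op 7 (undo): buf='redabcred' undo_depth=3 redo_depth=1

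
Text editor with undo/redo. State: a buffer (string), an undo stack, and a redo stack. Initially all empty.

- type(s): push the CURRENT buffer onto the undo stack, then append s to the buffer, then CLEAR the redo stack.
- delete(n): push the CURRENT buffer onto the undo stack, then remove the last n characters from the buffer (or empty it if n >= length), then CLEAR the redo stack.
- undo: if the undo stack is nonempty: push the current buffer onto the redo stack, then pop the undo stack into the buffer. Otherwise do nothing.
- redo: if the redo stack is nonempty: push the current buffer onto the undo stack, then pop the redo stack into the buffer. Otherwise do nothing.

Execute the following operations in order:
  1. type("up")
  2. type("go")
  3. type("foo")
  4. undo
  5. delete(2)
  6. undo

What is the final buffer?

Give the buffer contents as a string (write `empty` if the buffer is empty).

After op 1 (type): buf='up' undo_depth=1 redo_depth=0
After op 2 (type): buf='upgo' undo_depth=2 redo_depth=0
After op 3 (type): buf='upgofoo' undo_depth=3 redo_depth=0
After op 4 (undo): buf='upgo' undo_depth=2 redo_depth=1
After op 5 (delete): buf='up' undo_depth=3 redo_depth=0
After op 6 (undo): buf='upgo' undo_depth=2 redo_depth=1

Answer: upgo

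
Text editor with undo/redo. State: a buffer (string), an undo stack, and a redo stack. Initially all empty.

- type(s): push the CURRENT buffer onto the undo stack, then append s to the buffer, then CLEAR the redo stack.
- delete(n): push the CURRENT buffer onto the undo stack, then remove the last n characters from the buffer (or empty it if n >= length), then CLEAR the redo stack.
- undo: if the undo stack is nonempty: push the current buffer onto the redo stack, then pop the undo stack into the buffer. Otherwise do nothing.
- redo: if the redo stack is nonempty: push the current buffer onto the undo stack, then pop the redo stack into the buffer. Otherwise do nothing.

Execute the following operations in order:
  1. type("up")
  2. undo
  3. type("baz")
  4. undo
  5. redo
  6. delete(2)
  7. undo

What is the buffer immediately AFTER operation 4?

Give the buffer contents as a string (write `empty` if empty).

After op 1 (type): buf='up' undo_depth=1 redo_depth=0
After op 2 (undo): buf='(empty)' undo_depth=0 redo_depth=1
After op 3 (type): buf='baz' undo_depth=1 redo_depth=0
After op 4 (undo): buf='(empty)' undo_depth=0 redo_depth=1

Answer: empty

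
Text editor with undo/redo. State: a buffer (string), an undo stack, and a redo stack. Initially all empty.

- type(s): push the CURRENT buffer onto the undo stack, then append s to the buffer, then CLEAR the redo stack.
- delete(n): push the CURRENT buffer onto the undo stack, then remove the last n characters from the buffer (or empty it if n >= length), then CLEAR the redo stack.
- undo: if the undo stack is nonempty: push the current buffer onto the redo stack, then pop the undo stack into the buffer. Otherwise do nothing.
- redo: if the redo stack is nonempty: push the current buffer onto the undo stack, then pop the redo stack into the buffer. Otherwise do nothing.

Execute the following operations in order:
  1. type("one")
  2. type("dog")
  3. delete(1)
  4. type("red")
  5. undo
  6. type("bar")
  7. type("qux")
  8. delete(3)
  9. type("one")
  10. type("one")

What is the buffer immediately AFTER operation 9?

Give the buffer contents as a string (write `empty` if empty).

After op 1 (type): buf='one' undo_depth=1 redo_depth=0
After op 2 (type): buf='onedog' undo_depth=2 redo_depth=0
After op 3 (delete): buf='onedo' undo_depth=3 redo_depth=0
After op 4 (type): buf='onedored' undo_depth=4 redo_depth=0
After op 5 (undo): buf='onedo' undo_depth=3 redo_depth=1
After op 6 (type): buf='onedobar' undo_depth=4 redo_depth=0
After op 7 (type): buf='onedobarqux' undo_depth=5 redo_depth=0
After op 8 (delete): buf='onedobar' undo_depth=6 redo_depth=0
After op 9 (type): buf='onedobarone' undo_depth=7 redo_depth=0

Answer: onedobarone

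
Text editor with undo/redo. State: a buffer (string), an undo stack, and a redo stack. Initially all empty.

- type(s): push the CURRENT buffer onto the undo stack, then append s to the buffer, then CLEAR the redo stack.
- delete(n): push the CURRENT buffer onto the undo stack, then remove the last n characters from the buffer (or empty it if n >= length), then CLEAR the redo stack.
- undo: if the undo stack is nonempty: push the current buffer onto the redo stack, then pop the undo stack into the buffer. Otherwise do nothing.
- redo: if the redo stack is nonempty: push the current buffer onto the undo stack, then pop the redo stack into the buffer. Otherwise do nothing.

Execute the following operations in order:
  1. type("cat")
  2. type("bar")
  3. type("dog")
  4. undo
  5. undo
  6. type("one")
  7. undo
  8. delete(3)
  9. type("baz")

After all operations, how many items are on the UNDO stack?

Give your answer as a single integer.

Answer: 3

Derivation:
After op 1 (type): buf='cat' undo_depth=1 redo_depth=0
After op 2 (type): buf='catbar' undo_depth=2 redo_depth=0
After op 3 (type): buf='catbardog' undo_depth=3 redo_depth=0
After op 4 (undo): buf='catbar' undo_depth=2 redo_depth=1
After op 5 (undo): buf='cat' undo_depth=1 redo_depth=2
After op 6 (type): buf='catone' undo_depth=2 redo_depth=0
After op 7 (undo): buf='cat' undo_depth=1 redo_depth=1
After op 8 (delete): buf='(empty)' undo_depth=2 redo_depth=0
After op 9 (type): buf='baz' undo_depth=3 redo_depth=0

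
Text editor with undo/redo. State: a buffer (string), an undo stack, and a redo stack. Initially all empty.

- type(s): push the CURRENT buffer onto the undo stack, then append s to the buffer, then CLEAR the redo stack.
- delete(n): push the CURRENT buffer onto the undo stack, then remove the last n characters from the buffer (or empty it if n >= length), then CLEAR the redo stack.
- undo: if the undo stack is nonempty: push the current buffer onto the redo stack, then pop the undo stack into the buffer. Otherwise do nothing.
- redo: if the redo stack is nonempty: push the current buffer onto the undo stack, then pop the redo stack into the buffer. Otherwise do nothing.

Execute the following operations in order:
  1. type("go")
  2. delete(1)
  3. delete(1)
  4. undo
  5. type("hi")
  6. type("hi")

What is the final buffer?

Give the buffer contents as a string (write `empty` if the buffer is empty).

After op 1 (type): buf='go' undo_depth=1 redo_depth=0
After op 2 (delete): buf='g' undo_depth=2 redo_depth=0
After op 3 (delete): buf='(empty)' undo_depth=3 redo_depth=0
After op 4 (undo): buf='g' undo_depth=2 redo_depth=1
After op 5 (type): buf='ghi' undo_depth=3 redo_depth=0
After op 6 (type): buf='ghihi' undo_depth=4 redo_depth=0

Answer: ghihi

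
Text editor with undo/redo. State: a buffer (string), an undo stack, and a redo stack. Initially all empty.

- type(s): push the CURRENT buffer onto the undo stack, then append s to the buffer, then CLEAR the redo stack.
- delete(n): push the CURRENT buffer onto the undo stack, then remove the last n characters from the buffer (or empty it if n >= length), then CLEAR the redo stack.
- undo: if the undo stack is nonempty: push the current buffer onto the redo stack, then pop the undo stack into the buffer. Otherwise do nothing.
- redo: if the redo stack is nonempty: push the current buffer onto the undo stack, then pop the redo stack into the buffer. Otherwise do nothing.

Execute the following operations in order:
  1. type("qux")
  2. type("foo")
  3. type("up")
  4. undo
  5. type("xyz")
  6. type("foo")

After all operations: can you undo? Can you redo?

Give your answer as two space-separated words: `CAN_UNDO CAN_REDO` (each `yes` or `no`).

Answer: yes no

Derivation:
After op 1 (type): buf='qux' undo_depth=1 redo_depth=0
After op 2 (type): buf='quxfoo' undo_depth=2 redo_depth=0
After op 3 (type): buf='quxfooup' undo_depth=3 redo_depth=0
After op 4 (undo): buf='quxfoo' undo_depth=2 redo_depth=1
After op 5 (type): buf='quxfooxyz' undo_depth=3 redo_depth=0
After op 6 (type): buf='quxfooxyzfoo' undo_depth=4 redo_depth=0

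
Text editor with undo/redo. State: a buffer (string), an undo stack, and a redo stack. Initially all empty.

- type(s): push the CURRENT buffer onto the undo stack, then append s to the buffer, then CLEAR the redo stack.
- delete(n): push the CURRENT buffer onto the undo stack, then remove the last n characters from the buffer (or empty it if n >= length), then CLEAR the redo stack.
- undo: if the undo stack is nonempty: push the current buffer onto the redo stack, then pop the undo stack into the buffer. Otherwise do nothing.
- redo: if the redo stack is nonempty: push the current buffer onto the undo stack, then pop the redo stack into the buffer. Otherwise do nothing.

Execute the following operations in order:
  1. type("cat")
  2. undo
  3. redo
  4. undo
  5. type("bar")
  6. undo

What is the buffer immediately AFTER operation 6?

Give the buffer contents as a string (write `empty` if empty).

After op 1 (type): buf='cat' undo_depth=1 redo_depth=0
After op 2 (undo): buf='(empty)' undo_depth=0 redo_depth=1
After op 3 (redo): buf='cat' undo_depth=1 redo_depth=0
After op 4 (undo): buf='(empty)' undo_depth=0 redo_depth=1
After op 5 (type): buf='bar' undo_depth=1 redo_depth=0
After op 6 (undo): buf='(empty)' undo_depth=0 redo_depth=1

Answer: empty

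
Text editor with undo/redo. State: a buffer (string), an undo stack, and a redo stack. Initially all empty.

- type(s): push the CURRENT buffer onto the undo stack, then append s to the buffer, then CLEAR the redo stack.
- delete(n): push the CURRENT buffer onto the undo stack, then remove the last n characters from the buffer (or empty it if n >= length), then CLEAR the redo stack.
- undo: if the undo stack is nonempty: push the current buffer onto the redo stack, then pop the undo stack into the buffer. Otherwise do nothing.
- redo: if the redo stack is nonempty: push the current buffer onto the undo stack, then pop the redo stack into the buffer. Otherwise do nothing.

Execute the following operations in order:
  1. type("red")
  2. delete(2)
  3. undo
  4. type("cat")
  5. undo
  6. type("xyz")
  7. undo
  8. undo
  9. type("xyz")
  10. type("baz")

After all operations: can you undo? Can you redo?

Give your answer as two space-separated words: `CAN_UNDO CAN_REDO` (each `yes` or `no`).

Answer: yes no

Derivation:
After op 1 (type): buf='red' undo_depth=1 redo_depth=0
After op 2 (delete): buf='r' undo_depth=2 redo_depth=0
After op 3 (undo): buf='red' undo_depth=1 redo_depth=1
After op 4 (type): buf='redcat' undo_depth=2 redo_depth=0
After op 5 (undo): buf='red' undo_depth=1 redo_depth=1
After op 6 (type): buf='redxyz' undo_depth=2 redo_depth=0
After op 7 (undo): buf='red' undo_depth=1 redo_depth=1
After op 8 (undo): buf='(empty)' undo_depth=0 redo_depth=2
After op 9 (type): buf='xyz' undo_depth=1 redo_depth=0
After op 10 (type): buf='xyzbaz' undo_depth=2 redo_depth=0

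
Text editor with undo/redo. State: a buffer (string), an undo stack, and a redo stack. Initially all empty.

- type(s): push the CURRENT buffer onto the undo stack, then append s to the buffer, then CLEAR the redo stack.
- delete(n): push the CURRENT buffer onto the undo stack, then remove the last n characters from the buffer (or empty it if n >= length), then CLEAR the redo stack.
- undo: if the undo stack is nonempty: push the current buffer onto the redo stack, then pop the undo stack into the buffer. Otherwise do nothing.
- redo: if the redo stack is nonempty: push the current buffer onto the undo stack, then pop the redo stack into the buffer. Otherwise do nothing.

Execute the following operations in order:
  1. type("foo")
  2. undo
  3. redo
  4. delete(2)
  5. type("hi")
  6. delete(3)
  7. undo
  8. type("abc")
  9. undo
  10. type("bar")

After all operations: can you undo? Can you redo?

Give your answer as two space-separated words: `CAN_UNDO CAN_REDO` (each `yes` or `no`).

After op 1 (type): buf='foo' undo_depth=1 redo_depth=0
After op 2 (undo): buf='(empty)' undo_depth=0 redo_depth=1
After op 3 (redo): buf='foo' undo_depth=1 redo_depth=0
After op 4 (delete): buf='f' undo_depth=2 redo_depth=0
After op 5 (type): buf='fhi' undo_depth=3 redo_depth=0
After op 6 (delete): buf='(empty)' undo_depth=4 redo_depth=0
After op 7 (undo): buf='fhi' undo_depth=3 redo_depth=1
After op 8 (type): buf='fhiabc' undo_depth=4 redo_depth=0
After op 9 (undo): buf='fhi' undo_depth=3 redo_depth=1
After op 10 (type): buf='fhibar' undo_depth=4 redo_depth=0

Answer: yes no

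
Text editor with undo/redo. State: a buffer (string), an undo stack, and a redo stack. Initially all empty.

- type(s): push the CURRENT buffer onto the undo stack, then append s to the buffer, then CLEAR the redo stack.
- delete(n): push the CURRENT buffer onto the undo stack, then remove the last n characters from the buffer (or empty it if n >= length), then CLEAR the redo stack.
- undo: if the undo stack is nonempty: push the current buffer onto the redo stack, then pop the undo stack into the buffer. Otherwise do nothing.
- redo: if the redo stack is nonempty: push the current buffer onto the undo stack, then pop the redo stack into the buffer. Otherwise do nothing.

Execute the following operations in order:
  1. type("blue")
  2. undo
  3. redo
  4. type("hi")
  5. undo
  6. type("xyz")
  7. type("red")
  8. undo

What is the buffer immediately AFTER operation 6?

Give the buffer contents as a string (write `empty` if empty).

After op 1 (type): buf='blue' undo_depth=1 redo_depth=0
After op 2 (undo): buf='(empty)' undo_depth=0 redo_depth=1
After op 3 (redo): buf='blue' undo_depth=1 redo_depth=0
After op 4 (type): buf='bluehi' undo_depth=2 redo_depth=0
After op 5 (undo): buf='blue' undo_depth=1 redo_depth=1
After op 6 (type): buf='bluexyz' undo_depth=2 redo_depth=0

Answer: bluexyz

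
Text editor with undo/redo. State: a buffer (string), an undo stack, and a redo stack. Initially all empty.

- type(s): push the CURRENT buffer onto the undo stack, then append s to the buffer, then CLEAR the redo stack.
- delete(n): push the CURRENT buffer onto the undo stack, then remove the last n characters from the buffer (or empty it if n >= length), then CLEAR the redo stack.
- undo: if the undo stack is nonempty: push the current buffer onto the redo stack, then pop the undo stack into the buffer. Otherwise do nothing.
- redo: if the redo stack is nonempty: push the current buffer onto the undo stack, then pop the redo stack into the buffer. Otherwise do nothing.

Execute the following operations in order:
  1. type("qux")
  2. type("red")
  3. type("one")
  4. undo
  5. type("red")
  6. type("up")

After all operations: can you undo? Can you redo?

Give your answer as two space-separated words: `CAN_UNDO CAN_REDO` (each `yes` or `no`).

After op 1 (type): buf='qux' undo_depth=1 redo_depth=0
After op 2 (type): buf='quxred' undo_depth=2 redo_depth=0
After op 3 (type): buf='quxredone' undo_depth=3 redo_depth=0
After op 4 (undo): buf='quxred' undo_depth=2 redo_depth=1
After op 5 (type): buf='quxredred' undo_depth=3 redo_depth=0
After op 6 (type): buf='quxredredup' undo_depth=4 redo_depth=0

Answer: yes no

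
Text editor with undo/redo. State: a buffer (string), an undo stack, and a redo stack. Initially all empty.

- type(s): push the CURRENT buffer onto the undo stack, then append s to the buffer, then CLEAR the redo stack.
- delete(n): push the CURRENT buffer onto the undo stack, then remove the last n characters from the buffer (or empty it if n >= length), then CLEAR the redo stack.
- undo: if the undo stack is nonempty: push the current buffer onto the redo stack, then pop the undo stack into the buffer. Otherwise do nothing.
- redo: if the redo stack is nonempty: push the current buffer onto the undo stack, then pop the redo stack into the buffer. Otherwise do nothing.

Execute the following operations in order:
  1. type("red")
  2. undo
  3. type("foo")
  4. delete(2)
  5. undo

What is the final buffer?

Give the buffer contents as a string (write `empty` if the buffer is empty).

Answer: foo

Derivation:
After op 1 (type): buf='red' undo_depth=1 redo_depth=0
After op 2 (undo): buf='(empty)' undo_depth=0 redo_depth=1
After op 3 (type): buf='foo' undo_depth=1 redo_depth=0
After op 4 (delete): buf='f' undo_depth=2 redo_depth=0
After op 5 (undo): buf='foo' undo_depth=1 redo_depth=1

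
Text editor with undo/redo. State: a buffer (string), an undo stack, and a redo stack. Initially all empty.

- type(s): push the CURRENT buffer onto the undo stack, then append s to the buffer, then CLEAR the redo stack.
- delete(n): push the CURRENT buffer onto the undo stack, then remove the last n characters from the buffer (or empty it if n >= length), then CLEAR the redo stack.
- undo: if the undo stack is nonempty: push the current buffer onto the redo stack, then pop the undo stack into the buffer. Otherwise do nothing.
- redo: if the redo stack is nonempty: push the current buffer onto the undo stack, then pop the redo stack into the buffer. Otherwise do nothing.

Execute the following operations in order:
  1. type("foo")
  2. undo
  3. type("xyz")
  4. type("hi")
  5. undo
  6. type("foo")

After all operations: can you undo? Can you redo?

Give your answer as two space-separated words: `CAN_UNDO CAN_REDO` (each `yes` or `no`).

Answer: yes no

Derivation:
After op 1 (type): buf='foo' undo_depth=1 redo_depth=0
After op 2 (undo): buf='(empty)' undo_depth=0 redo_depth=1
After op 3 (type): buf='xyz' undo_depth=1 redo_depth=0
After op 4 (type): buf='xyzhi' undo_depth=2 redo_depth=0
After op 5 (undo): buf='xyz' undo_depth=1 redo_depth=1
After op 6 (type): buf='xyzfoo' undo_depth=2 redo_depth=0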